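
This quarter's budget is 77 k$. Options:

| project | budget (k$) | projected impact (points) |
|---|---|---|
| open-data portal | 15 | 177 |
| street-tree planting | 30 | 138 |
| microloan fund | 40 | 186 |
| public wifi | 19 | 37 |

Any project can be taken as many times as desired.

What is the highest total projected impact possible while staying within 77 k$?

885

Taking 5×open-data portal: 75 k$ used, 885 in projected impact.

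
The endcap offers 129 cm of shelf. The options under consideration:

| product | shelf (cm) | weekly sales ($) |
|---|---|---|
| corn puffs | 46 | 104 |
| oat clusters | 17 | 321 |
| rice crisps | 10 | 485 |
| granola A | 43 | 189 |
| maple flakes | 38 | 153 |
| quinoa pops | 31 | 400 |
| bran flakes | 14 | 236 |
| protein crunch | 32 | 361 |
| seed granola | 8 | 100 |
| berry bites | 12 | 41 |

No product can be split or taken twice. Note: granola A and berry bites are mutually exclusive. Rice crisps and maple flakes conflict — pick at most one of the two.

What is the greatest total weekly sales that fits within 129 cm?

1944

Taking oat clusters + rice crisps + quinoa pops + bran flakes + protein crunch + seed granola + berry bites: 124 cm used, 1944 in weekly sales.
Next best is oat clusters + rice crisps + quinoa pops + bran flakes + protein crunch + seed granola at 1903 (112 cm) — short by 41.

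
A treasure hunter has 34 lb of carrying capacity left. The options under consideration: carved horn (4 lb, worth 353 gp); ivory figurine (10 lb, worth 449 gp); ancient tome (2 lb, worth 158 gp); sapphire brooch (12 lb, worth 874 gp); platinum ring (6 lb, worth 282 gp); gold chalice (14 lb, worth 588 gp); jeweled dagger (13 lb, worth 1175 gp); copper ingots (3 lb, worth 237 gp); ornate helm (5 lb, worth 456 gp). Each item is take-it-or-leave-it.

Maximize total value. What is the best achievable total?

2858

Filling by ratio: carved horn + ancient tome + platinum ring + jeweled dagger + copper ingots + ornate helm for 2661, with 1 lb left unused.
Replace ancient tome and platinum ring and copper ingots with sapphire brooch: the trade gains 197 net, giving 2858 at 34 lb.
Nothing else within 34 lb beats 2858.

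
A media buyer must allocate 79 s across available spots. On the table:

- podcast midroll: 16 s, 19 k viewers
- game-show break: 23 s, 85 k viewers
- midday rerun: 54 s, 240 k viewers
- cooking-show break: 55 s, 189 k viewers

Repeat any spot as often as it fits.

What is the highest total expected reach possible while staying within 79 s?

325

Taking game-show break + midday rerun: 77 s used, 325 in expected reach.
No other feasible combination exceeds 325.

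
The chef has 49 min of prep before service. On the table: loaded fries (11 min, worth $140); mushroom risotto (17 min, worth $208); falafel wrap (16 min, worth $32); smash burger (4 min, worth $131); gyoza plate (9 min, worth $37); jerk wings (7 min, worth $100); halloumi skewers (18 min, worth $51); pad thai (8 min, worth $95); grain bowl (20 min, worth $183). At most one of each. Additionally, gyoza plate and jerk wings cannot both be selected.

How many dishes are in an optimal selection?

5

Optimal total is 674.
One optimal bundle: loaded fries + mushroom risotto + smash burger + jerk wings + pad thai (47 min).
Any selection reaching 674 contains exactly 5 dishes.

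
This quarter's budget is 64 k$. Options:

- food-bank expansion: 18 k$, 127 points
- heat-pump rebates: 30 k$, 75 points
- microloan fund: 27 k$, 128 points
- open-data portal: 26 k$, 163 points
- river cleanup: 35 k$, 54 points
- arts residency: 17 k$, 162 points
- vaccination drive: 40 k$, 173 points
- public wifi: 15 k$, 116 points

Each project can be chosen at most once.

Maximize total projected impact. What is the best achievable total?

By projected impact per k$: arts residency 9.53, public wifi 7.73, food-bank expansion 7.06 lead.
Greedy by ratio would take food-bank expansion + arts residency + public wifi: 50 k$ used, total 405.
The 15 k$ tied up in public wifi is better spent on open-data portal — total rises to 452 (61 k$).
Runner-up open-data portal + arts residency + public wifi tops out at 441.

452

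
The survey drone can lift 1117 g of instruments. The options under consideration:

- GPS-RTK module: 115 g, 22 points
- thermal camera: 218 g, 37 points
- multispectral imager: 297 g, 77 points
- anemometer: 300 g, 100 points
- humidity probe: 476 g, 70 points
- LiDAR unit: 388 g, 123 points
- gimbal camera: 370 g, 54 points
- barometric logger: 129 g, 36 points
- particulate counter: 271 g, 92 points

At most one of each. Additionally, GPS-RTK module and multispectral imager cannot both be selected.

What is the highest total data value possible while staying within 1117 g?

351

Density check — particulate counter 0.34, anemometer 0.33, LiDAR unit 0.32, barometric logger 0.28 are the best per g.
Anemometer + LiDAR unit + barometric logger + particulate counter uses 1088 of the 1117 g and totals 351.
Runner-up GPS-RTK module + anemometer + LiDAR unit + particulate counter tops out at 337.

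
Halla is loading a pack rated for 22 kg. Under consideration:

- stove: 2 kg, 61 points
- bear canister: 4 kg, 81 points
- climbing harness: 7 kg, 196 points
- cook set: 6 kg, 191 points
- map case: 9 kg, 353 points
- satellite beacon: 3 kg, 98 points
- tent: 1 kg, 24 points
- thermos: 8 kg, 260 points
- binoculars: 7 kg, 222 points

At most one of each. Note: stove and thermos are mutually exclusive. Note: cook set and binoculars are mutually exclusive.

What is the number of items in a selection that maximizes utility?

Best achievable utility is 758.
One optimal bundle: stove + map case + satellite beacon + tent + binoculars (22 kg).
Any selection reaching 758 contains exactly 5 items.

5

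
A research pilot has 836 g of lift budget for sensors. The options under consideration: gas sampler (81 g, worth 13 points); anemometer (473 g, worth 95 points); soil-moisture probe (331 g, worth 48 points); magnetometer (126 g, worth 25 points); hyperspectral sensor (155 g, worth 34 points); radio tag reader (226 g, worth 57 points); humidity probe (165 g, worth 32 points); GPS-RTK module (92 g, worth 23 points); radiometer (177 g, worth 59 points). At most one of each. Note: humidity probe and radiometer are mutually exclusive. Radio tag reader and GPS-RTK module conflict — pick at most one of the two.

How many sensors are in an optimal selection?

4

The maximum data value within 836 g is 190.
One optimal bundle: gas sampler + anemometer + GPS-RTK module + radiometer (823 g).
All optima have 4 sensors.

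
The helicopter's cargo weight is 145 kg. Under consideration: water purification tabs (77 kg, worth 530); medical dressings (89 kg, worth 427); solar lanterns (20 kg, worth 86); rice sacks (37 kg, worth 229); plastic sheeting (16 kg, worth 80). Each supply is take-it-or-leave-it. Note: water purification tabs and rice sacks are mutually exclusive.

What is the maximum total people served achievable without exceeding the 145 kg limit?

736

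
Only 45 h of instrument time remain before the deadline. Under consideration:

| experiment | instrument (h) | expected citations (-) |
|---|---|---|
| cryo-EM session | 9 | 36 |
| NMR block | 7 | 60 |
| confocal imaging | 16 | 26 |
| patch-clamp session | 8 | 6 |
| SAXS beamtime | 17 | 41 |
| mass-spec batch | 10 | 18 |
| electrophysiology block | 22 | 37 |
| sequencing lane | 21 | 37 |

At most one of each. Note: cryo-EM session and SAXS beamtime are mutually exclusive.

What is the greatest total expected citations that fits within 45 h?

140

Density check — NMR block 8.57, cryo-EM session 4.00, SAXS beamtime 2.41, mass-spec batch 1.80 are the best per h.
Cryo-EM session + NMR block + confocal imaging + mass-spec batch uses 42 of the 45 h and totals 140.
Next best is cryo-EM session + NMR block + patch-clamp session + sequencing lane at 139 (45 h) — short by 1.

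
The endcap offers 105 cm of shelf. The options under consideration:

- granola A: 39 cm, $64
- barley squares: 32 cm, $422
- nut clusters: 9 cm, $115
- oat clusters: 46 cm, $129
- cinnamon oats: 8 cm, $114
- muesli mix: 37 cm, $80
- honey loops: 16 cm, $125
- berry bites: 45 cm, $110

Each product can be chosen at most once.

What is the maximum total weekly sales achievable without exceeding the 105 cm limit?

856

Density check — cinnamon oats 14.25, barley squares 13.19, nut clusters 12.78, honey loops 7.81 are the best per cm.
Barley squares + nut clusters + cinnamon oats + muesli mix + honey loops uses 102 of the 105 cm and totals 856.
That's the maximum — no swap from here does better than 856.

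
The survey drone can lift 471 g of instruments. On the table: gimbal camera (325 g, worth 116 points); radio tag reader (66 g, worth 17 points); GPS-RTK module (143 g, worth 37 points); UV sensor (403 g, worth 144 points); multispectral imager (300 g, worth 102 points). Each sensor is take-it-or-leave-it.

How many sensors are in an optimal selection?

2

Best achievable data value is 161.
One optimal bundle: radio tag reader + UV sensor (469 g).
Every optimal selection uses 2 sensors.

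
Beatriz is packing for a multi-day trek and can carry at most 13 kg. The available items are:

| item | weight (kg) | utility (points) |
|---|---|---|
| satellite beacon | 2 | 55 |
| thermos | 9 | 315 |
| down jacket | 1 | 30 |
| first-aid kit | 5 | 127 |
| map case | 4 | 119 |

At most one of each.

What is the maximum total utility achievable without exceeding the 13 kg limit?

A density-first pass picks satellite beacon + thermos + down jacket — 400 at 12 kg.
Replace satellite beacon and down jacket with map case: the trade gains 34 net, giving 434 at 13 kg.
No other feasible combination exceeds 434.

434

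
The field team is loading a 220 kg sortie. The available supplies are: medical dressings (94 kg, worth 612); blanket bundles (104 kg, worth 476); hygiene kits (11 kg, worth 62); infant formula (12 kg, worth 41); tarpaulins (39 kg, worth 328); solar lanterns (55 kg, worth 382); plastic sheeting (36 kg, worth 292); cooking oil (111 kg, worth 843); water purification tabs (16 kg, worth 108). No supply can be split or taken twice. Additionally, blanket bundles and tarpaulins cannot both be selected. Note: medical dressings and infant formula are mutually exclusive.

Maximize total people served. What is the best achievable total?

Taking hygiene kits + tarpaulins + plastic sheeting + cooking oil + water purification tabs: 213 kg used, 1633 in people served.
The closest alternative, solar lanterns + plastic sheeting + cooking oil + water purification tabs, reaches only 1625.

1633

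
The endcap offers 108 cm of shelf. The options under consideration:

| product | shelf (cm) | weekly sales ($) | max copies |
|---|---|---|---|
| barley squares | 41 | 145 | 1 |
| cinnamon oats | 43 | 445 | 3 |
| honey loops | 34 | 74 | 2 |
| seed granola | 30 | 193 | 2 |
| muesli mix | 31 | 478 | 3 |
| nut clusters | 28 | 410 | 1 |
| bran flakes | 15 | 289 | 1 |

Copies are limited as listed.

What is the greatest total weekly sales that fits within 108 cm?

1723

Ranking by ratio (weekly sales/cm): bran flakes 19.27, muesli mix 15.42, nut clusters 14.64.
3×muesli mix + bran flakes uses 108 of the 108 cm and totals 1723.
Nothing else within 108 cm beats 1723.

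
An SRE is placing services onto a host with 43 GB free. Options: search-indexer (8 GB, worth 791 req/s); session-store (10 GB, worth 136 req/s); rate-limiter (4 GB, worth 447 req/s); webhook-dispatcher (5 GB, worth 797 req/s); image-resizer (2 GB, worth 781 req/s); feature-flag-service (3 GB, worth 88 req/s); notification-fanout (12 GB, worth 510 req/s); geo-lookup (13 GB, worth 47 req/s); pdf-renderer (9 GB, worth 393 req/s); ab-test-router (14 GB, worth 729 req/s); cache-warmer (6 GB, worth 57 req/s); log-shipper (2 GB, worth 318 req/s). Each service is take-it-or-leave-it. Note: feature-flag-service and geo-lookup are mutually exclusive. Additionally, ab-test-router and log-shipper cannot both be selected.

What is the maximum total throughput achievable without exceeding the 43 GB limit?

4037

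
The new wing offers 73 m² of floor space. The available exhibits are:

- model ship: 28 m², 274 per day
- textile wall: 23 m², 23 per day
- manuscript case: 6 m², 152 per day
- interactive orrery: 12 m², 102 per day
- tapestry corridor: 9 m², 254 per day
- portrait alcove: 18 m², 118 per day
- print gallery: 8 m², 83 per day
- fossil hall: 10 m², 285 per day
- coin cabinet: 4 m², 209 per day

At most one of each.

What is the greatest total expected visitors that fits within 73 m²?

By expected visitors per m²: coin cabinet 52.25, fossil hall 28.50, tapestry corridor 28.22 lead.
The ratio heuristic lands on model ship + manuscript case + tapestry corridor + print gallery + fossil hall + coin cabinet (1257) but leaves 8 m² idle.
The 8 m² tied up in print gallery is better spent on interactive orrery — total rises to 1276 (69 m²).

1276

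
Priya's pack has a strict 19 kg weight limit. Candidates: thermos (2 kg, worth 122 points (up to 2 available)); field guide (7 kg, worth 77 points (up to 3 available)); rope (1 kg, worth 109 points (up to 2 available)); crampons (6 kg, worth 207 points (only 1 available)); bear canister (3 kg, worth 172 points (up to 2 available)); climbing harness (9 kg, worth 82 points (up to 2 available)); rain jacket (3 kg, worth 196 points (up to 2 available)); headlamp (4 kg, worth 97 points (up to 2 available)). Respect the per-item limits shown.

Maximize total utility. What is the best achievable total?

By utility per kg: rope 109.00, rain jacket 65.33, thermos 61.00 lead.
2×thermos + 2×rope + 2×bear canister + 2×rain jacket uses 18 of the 19 kg and totals 1198.
Nothing else within 19 kg beats 1198.

1198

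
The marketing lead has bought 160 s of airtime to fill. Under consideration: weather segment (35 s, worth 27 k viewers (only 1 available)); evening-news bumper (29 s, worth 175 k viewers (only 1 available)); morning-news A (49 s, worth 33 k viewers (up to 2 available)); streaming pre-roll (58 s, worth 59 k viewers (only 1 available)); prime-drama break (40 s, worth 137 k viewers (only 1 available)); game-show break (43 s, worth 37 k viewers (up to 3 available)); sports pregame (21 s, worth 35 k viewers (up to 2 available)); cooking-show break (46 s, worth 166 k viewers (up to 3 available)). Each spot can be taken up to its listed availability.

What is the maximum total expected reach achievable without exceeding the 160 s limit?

The ratio heuristic lands on evening-news bumper + sports pregame + 2×cooking-show break (542) but leaves 18 s idle.
The 46 s tied up in cooking-show break is better spent on prime-drama break + sports pregame — total rises to 548 (157 s).

548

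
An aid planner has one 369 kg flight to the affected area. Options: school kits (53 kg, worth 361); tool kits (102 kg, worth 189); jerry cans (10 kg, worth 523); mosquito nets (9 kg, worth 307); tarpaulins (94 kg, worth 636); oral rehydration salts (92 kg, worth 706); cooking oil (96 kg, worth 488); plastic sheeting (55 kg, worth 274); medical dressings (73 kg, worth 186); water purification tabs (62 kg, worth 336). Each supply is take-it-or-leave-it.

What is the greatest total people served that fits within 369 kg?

3021

Filling by ratio: school kits + jerry cans + mosquito nets + tarpaulins + oral rehydration salts + water purification tabs for 2869, with 49 kg left unused.
Dropping water purification tabs frees 62 kg; slotting in cooking oil (96 kg) lifts the total to 3021 at 354 kg.
The closest alternative, jerry cans + mosquito nets + tarpaulins + oral rehydration salts + cooking oil + water purification tabs, reaches only 2996.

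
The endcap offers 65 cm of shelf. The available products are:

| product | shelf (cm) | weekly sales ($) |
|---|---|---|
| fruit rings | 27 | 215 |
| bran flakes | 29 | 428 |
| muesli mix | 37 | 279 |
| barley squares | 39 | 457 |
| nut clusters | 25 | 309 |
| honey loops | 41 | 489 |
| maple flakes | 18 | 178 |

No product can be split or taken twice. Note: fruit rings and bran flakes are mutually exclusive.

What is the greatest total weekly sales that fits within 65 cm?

A density-first pass picks bran flakes + nut clusters — 737 at 54 cm.
The 29 cm tied up in bran flakes is better spent on barley squares — total rises to 766 (64 cm).
No other feasible combination exceeds 766.

766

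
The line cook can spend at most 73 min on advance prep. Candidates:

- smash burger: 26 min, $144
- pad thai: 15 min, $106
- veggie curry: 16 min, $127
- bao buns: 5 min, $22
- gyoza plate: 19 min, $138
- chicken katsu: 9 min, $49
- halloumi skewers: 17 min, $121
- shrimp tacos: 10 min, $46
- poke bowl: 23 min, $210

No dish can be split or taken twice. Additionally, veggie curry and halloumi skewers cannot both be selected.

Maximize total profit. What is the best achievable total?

581

By profit per min: poke bowl 9.13, veggie curry 7.94, gyoza plate 7.26 lead.
The ratio ordering already packs tightly: pad thai + veggie curry + gyoza plate + poke bowl, 73 min, 581.
Runner-up veggie curry + bao buns + gyoza plate + chicken katsu + poke bowl tops out at 546.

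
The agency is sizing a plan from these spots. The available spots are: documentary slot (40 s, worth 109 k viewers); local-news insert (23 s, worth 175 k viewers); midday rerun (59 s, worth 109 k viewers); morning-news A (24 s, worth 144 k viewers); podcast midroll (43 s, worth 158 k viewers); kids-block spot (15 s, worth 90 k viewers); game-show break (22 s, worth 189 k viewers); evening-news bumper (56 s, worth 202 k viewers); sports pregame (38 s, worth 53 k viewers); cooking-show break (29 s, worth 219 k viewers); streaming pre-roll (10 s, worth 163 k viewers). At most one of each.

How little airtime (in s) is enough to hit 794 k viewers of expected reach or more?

99

Look for the lowest-airtime combination reaching 794.
local-news insert + kids-block spot + game-show break + cooking-show break + streaming pre-roll: 836 expected reach at 99 s.
No combination under 99 s hits 794.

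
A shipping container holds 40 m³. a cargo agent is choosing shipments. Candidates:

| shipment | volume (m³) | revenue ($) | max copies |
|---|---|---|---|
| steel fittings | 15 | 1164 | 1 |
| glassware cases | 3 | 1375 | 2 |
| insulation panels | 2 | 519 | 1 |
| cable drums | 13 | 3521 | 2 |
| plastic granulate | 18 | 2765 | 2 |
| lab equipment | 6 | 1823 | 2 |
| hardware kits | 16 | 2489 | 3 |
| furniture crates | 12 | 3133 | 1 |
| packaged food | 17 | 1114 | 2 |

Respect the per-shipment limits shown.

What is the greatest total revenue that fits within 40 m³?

12134

Greedy by ratio would take 2×glassware cases + insulation panels + cable drums + 2×lab equipment: 33 m³ used, total 10436.
The 6 m³ tied up in lab equipment is better spent on cable drums — total rises to 12134 (40 m³).
Every other selection either busts 40 m³ or exceeds an availability limit or fails to beat 12134.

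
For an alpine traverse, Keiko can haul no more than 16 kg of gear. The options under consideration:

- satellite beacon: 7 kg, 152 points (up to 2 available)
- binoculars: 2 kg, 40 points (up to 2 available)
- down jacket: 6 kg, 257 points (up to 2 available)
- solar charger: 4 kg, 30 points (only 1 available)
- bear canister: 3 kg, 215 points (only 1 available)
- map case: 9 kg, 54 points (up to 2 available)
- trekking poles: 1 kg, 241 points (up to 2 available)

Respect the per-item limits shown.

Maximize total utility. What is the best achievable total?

Taking the top-ratio items first gives 2×binoculars + down jacket + bear canister + 2×trekking poles for 1034 (15 kg).
The 5 kg tied up in binoculars and bear canister is better spent on down jacket — total rises to 1036 (16 kg).
That's the maximum — no swap from here does better than 1036.

1036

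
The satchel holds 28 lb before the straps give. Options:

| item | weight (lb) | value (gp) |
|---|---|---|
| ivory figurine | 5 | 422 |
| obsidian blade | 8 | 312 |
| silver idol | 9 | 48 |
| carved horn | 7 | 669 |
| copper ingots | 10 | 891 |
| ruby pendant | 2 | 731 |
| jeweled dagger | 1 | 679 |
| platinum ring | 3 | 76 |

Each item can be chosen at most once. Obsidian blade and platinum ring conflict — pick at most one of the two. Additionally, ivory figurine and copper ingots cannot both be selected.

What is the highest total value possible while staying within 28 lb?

3282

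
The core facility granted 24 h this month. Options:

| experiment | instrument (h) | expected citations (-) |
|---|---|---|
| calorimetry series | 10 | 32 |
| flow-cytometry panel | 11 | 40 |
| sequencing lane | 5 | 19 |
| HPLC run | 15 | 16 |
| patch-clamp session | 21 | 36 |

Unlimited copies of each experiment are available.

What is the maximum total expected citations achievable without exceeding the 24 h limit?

80

The ratio heuristic lands on 4×sequencing lane (76) but leaves 4 h idle.
The 20 h tied up in 4×sequencing lane is better spent on 2×flow-cytometry panel — total rises to 80 (22 h).
That's the maximum — no swap from here does better than 80.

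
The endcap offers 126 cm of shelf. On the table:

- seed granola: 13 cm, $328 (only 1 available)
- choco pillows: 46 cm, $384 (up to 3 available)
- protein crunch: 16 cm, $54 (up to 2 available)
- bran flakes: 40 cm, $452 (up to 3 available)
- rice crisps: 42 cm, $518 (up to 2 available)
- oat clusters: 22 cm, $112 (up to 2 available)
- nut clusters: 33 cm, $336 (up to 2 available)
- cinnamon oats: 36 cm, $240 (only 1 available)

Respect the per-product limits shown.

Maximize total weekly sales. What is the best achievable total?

The ratio heuristic lands on seed granola + 2×rice crisps + oat clusters (1476) but leaves 7 cm idle.
The 106 cm tied up in 2×rice crisps and oat clusters is better spent on 2×bran flakes + nut clusters — total rises to 1568 (126 cm).
Every other selection either busts 126 cm or exceeds an availability limit or fails to beat 1568.

1568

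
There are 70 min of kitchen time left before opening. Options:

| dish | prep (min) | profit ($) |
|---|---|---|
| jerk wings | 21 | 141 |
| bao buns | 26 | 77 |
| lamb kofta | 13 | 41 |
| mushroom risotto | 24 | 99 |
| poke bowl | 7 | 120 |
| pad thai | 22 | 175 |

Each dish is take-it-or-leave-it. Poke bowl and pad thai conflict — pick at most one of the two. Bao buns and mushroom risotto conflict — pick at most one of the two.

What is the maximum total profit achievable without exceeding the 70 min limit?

415

By profit per min: poke bowl 17.14, pad thai 7.95, jerk wings 6.71, mushroom risotto 4.12 lead.
Jerk wings + mushroom risotto + pad thai uses 67 of the 70 min and totals 415.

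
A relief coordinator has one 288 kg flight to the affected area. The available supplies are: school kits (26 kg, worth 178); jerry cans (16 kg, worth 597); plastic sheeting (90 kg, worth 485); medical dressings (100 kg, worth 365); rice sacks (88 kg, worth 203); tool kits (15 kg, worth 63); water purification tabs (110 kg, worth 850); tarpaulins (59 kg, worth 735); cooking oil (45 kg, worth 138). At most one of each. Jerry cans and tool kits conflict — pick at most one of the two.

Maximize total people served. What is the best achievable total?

Jerry cans + plastic sheeting + water purification tabs + tarpaulins uses 275 of the 288 kg and totals 2667.

2667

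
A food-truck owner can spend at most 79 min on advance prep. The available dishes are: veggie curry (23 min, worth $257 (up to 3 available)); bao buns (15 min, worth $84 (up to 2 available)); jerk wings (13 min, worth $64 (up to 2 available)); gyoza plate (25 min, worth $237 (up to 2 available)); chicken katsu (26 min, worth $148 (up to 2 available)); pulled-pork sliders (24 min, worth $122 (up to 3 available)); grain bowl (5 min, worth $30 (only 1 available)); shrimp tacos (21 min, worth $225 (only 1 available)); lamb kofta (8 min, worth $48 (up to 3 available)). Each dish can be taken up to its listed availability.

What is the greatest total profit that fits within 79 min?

819

By profit per min: veggie curry 11.17, shrimp tacos 10.71, gyoza plate 9.48 lead.
Filling by ratio: 3×veggie curry + grain bowl for 801, with 5 min left unused.
Replace grain bowl with lamb kofta: the trade gains 18 net, giving 819 at 77 min.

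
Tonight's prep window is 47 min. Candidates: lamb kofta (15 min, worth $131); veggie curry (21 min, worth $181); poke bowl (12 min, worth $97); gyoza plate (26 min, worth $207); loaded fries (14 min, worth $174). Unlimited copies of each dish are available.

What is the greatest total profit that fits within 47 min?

522

Density check — loaded fries 12.43, lamb kofta 8.73, veggie curry 8.62 are the best per min.
3×loaded fries uses 42 of the 47 min and totals 522.
Every other selection either busts 47 min or fails to beat 522.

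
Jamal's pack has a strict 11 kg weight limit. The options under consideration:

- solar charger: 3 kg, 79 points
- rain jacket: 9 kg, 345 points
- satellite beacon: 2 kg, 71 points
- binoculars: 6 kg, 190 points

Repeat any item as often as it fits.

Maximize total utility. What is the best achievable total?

Taking rain jacket + satellite beacon: 11 kg used, 416 in utility.
Nothing else within 11 kg beats 416.

416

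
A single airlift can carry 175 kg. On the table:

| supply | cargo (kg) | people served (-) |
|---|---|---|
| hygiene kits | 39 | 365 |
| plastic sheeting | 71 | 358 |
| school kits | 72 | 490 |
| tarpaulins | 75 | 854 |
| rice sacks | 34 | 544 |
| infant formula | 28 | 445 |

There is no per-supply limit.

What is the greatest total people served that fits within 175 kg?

2769

Greedy by ratio would take 5×rice sacks: 170 kg used, total 2720.
Dropping 4×rice sacks frees 136 kg; slotting in 5×infant formula (140 kg) lifts the total to 2769 at 174 kg.
No other feasible combination exceeds 2769.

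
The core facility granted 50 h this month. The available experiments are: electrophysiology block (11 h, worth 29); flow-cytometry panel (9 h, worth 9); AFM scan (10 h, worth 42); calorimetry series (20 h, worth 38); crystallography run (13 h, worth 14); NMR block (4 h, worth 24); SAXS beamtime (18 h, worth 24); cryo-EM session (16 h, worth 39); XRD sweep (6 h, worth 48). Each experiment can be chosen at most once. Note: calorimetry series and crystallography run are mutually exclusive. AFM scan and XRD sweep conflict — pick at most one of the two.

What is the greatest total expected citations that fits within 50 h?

154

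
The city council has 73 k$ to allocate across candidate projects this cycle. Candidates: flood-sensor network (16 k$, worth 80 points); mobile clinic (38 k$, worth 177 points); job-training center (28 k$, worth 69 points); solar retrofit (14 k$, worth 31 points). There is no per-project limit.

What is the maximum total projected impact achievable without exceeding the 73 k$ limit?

Greedy by ratio would take 4×flood-sensor network: 64 k$ used, total 320.
The 32 k$ tied up in 2×flood-sensor network is better spent on mobile clinic — total rises to 337 (70 k$).
Every other selection either busts 73 k$ or fails to beat 337.

337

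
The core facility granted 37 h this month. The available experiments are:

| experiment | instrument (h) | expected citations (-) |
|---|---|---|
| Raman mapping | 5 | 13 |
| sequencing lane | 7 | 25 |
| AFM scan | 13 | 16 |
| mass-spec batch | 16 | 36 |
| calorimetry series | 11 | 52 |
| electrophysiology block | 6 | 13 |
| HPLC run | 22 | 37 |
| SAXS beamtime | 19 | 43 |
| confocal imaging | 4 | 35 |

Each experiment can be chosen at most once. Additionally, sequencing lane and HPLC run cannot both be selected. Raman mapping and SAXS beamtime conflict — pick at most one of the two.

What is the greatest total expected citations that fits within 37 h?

138

The ratio ordering already packs tightly: Raman mapping + sequencing lane + calorimetry series + electrophysiology block + confocal imaging, 33 h, 138.
No other feasible combination exceeds 138.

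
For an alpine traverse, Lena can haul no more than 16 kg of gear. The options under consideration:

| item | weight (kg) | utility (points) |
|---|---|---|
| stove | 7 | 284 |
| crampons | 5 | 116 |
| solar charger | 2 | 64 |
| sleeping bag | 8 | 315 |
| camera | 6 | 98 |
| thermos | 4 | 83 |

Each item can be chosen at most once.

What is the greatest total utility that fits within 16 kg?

599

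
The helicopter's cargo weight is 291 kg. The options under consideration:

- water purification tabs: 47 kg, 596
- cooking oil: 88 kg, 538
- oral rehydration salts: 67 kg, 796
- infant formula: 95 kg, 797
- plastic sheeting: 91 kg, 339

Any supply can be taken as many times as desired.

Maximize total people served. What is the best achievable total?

The ratio ordering already packs tightly: 6×water purification tabs, 282 kg, 3576.

3576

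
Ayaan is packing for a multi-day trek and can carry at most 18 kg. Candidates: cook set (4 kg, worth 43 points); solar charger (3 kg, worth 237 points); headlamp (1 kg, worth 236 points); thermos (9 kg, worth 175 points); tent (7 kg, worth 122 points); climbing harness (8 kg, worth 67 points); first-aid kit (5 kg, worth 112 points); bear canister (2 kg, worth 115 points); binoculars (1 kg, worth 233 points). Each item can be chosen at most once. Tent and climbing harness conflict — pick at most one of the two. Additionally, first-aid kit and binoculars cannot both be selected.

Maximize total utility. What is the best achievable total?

996

Solar charger + headlamp + thermos + bear canister + binoculars uses 16 of the 18 kg and totals 996.
Nothing else feasible within 18 kg beats 996.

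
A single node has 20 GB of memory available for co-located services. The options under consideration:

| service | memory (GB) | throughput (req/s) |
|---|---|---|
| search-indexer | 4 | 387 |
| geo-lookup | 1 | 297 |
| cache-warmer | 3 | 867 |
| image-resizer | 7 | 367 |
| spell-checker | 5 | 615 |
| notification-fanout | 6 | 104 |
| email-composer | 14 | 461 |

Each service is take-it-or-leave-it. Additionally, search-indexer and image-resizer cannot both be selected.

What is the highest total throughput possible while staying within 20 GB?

2270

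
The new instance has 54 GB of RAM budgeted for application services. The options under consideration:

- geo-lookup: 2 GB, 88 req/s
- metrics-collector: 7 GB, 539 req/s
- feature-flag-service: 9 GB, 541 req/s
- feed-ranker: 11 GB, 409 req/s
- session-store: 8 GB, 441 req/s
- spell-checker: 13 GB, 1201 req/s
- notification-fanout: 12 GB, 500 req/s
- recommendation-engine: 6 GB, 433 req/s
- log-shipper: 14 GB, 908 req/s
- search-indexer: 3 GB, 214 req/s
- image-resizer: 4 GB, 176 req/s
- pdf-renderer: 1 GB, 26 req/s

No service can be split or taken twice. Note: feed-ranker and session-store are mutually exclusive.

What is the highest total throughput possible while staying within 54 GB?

Taking geo-lookup + metrics-collector + feature-flag-service + spell-checker + recommendation-engine + log-shipper + search-indexer: 54 GB used, 3924 in throughput.
Next best is metrics-collector + feature-flag-service + spell-checker + recommendation-engine + log-shipper + search-indexer + pdf-renderer at 3862 (53 GB) — short by 62.

3924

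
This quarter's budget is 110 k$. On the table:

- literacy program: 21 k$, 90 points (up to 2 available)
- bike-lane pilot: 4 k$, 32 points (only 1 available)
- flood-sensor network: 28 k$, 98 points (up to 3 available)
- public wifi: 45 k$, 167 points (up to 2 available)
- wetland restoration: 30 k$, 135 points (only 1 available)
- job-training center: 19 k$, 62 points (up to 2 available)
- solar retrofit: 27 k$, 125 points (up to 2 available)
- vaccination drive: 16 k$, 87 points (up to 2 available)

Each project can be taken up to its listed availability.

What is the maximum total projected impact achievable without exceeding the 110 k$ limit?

524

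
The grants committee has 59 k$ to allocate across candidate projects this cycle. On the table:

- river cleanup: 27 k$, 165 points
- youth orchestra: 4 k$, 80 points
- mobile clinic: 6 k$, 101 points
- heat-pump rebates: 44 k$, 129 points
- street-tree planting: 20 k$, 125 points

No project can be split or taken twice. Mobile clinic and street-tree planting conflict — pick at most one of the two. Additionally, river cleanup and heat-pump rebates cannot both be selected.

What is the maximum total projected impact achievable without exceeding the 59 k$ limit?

Best packing: river cleanup + youth orchestra + street-tree planting — 51 k$, 370 total.
The closest alternative, river cleanup + youth orchestra + mobile clinic, reaches only 346.

370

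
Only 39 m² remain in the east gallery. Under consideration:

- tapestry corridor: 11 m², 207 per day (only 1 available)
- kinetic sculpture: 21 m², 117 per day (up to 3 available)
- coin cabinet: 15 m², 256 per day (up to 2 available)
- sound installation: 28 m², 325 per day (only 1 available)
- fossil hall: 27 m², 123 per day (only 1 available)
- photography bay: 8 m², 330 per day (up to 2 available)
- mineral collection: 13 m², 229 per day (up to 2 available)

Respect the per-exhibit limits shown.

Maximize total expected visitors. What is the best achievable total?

916

A density-first pass picks tapestry corridor + 2×photography bay — 867 at 27 m².
The 11 m² tied up in tapestry corridor is better spent on coin cabinet — total rises to 916 (31 m²).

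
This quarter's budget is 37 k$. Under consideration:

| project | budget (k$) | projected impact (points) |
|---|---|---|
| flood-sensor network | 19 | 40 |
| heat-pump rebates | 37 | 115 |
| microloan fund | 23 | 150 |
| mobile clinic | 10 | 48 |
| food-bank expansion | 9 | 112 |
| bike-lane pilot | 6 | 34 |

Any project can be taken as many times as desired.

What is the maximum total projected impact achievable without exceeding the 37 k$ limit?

Density check — food-bank expansion 12.44, microloan fund 6.52, bike-lane pilot 5.67 are the best per k$.
Taking 4×food-bank expansion: 36 k$ used, 448 in projected impact.
Nothing else within 37 k$ beats 448.

448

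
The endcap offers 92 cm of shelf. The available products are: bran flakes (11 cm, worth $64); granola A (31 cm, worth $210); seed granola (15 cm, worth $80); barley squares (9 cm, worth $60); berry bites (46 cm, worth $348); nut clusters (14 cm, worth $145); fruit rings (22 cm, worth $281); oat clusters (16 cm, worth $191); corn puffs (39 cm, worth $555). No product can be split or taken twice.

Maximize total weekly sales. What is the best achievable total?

1172

Nut clusters + fruit rings + oat clusters + corn puffs uses 91 of the 92 cm and totals 1172.
Next best is seed granola + fruit rings + oat clusters + corn puffs at 1107 (92 cm) — short by 65.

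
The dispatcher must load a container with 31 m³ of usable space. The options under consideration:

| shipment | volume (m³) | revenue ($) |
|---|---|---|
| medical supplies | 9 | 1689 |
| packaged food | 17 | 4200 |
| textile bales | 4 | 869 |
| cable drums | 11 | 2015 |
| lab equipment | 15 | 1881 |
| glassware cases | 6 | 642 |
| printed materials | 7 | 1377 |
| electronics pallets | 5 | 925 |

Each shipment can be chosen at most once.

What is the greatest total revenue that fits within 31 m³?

By revenue per m³: packaged food 247.06, textile bales 217.25, printed materials 196.71, medical supplies 187.67 lead.
Filling by ratio: packaged food + textile bales + printed materials for 6446, with 3 m³ left unused.
The 11 m³ tied up in textile bales and printed materials is better spent on medical supplies + electronics pallets — total rises to 6814 (31 m³).
The closest alternative, medical supplies + packaged food + textile bales, reaches only 6758.

6814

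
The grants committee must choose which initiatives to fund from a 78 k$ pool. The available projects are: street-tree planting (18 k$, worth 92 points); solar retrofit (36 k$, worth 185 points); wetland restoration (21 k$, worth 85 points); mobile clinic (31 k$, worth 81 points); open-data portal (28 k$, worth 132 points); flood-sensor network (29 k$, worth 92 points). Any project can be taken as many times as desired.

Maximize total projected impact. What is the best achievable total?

370

By projected impact per k$: solar retrofit 5.14, street-tree planting 5.11, open-data portal 4.71, wetland restoration 4.05 lead.
2×solar retrofit uses 72 of the 78 k$ and totals 370.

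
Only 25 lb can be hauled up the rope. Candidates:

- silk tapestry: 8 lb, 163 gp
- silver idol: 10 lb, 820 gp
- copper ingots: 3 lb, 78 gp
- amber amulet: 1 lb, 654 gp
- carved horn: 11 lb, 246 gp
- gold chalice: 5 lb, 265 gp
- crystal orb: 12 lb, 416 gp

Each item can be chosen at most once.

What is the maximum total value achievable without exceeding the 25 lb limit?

1902

Density check — amber amulet 654.00, silver idol 82.00, gold chalice 53.00 are the best per lb.
Filling by ratio: silver idol + copper ingots + amber amulet + gold chalice for 1817, with 6 lb left unused.
Dropping copper ingots frees 3 lb; slotting in silk tapestry (8 lb) lifts the total to 1902 at 24 lb.
Next best is silver idol + amber amulet + crystal orb at 1890 (23 lb) — short by 12.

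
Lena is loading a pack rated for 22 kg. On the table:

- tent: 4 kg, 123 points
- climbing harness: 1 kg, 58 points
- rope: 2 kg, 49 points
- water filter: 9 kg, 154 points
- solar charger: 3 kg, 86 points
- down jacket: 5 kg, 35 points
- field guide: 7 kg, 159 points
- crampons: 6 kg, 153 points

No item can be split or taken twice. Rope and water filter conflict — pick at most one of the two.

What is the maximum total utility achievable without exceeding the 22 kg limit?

Taking the top-ratio items first gives tent + climbing harness + rope + solar charger + down jacket + crampons for 504 (21 kg).
The 7 kg tied up in rope and down jacket is better spent on field guide — total rises to 579 (21 kg).
Nothing else feasible within 22 kg beats 579.

579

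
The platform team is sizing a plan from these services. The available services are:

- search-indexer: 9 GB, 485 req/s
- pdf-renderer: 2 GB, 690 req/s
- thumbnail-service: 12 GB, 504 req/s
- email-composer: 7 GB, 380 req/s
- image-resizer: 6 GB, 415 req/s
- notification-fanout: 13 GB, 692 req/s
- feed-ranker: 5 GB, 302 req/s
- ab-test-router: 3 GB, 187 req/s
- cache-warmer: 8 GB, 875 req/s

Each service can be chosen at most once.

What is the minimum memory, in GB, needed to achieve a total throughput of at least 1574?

13

Look for the lowest-memory combination reaching 1574.
pdf-renderer + ab-test-router + cache-warmer: 1752 throughput at 13 GB.
No combination under 13 GB hits 1574.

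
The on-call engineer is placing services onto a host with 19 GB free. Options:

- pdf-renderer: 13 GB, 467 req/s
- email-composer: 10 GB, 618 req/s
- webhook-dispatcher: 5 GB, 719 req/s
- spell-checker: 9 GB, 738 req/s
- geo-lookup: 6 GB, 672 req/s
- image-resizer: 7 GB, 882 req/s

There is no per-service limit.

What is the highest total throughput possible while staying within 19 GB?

2483

Greedy by ratio would take 3×webhook-dispatcher: 15 GB used, total 2157.
Dropping 2×webhook-dispatcher frees 10 GB; slotting in 2×image-resizer (14 GB) lifts the total to 2483 at 19 GB.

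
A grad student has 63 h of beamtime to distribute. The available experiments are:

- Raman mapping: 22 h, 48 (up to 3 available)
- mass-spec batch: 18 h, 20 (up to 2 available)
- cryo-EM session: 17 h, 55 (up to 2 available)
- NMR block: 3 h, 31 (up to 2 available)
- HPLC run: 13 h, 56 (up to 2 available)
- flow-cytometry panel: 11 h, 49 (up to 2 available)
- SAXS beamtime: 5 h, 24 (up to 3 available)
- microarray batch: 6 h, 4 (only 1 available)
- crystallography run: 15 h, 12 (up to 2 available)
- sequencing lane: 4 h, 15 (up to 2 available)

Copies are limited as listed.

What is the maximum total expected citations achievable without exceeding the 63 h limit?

The ratio heuristic lands on 2×NMR block + HPLC run + 2×flow-cytometry panel + 3×SAXS beamtime + sequencing lane (303) but leaves 3 h idle.
Replace 2×SAXS beamtime with HPLC run: the trade gains 8 net, giving 311 at 63 h.
Nothing else within 63 h beats 311.

311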